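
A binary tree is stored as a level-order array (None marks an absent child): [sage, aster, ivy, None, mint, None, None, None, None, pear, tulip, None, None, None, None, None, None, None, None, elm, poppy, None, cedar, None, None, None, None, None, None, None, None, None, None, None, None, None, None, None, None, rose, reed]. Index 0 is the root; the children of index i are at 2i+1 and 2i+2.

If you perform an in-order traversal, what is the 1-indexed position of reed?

In-order visits the left subtree, then the node, then the right subtree.
At sage: go left to aster.
  At aster: no left child.
  Visit aster.
  At aster: go right to mint.
    At mint: go left to pear.
      At pear: go left to elm.
        At elm: go left to rose.
          rose is a leaf — visit rose.
        Visit elm.
        At elm: go right to reed.
          reed is a leaf — visit reed.
      Visit pear.
      At pear: go right to poppy.
        poppy is a leaf — visit poppy.
    Visit mint.
    At mint: go right to tulip.
      At tulip: no left child.
      Visit tulip.
      At tulip: go right to cedar.
        cedar is a leaf — visit cedar.
Visit sage.
At sage: go right to ivy.
  ivy is a leaf — visit ivy.
Full in-order sequence: aster, rose, elm, reed, pear, poppy, mint, tulip, cedar, sage, ivy.

4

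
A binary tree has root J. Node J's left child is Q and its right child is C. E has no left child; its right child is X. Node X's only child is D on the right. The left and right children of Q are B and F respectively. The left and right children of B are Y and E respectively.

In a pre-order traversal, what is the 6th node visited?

X

Pre-order visits the node, then its left subtree, then its right subtree.
Visit J.
At J: go left to Q.
  Visit Q.
  At Q: go left to B.
    Visit B.
    At B: go left to Y.
      Y is a leaf — visit Y.
    At B: go right to E.
      Visit E.
      At E: no left child.
      At E: go right to X.
        Visit X.
        At X: no left child.
        At X: go right to D.
          D is a leaf — visit D.
  At Q: go right to F.
    F is a leaf — visit F.
At J: go right to C.
  C is a leaf — visit C.
Full pre-order sequence: J, Q, B, Y, E, X, D, F, C.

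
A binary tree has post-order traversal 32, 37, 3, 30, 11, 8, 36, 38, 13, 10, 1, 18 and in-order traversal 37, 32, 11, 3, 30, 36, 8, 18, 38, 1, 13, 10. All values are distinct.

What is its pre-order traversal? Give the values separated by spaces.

18 36 11 37 32 30 3 8 1 38 10 13

The last element of post-order is the root; it splits in-order into left and right subtrees.
Root 18: left subtree has 7 nodes {37, 32, 11, 3, 30, 36, 8}, right has 4 {38, 1, 13, 10}.
  Root 36: left subtree has 5 nodes {37, 32, 11, 3, 30}, right has 1 {8}.
    Root 11: left subtree has 2 nodes {37, 32}, right has 2 {3, 30}.
      Root 37: left subtree has 0 nodes { }, right has 1 {32}.
      Root 30: left subtree has 1 node {3}, right has 0 { }.
  Root 1: left subtree has 1 node {38}, right has 2 {13, 10}.
    Root 10: left subtree has 1 node {13}, right has 0 { }.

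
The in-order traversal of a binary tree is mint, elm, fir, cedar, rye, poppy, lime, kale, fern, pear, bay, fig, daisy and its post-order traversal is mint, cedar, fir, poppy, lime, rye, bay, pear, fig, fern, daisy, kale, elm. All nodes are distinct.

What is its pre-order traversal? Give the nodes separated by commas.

elm, mint, kale, rye, fir, cedar, lime, poppy, daisy, fern, fig, pear, bay

The last element of post-order is the root; it splits in-order into left and right subtrees.
Root elm: left subtree has 1 node {mint}, right has 11 {fir, cedar, rye, poppy, lime, kale, fern, pear, bay, fig, daisy}.
  Root kale: left subtree has 5 nodes {fir, cedar, rye, poppy, lime}, right has 5 {fern, pear, bay, fig, daisy}.
    Root rye: left subtree has 2 nodes {fir, cedar}, right has 2 {poppy, lime}.
      Root fir: left subtree has 0 nodes { }, right has 1 {cedar}.
      Root lime: left subtree has 1 node {poppy}, right has 0 { }.
    Root daisy: left subtree has 4 nodes {fern, pear, bay, fig}, right has 0 { }.
      Root fern: left subtree has 0 nodes { }, right has 3 {pear, bay, fig}.
        Root fig: left subtree has 2 nodes {pear, bay}, right has 0 { }.
          Root pear: left subtree has 0 nodes { }, right has 1 {bay}.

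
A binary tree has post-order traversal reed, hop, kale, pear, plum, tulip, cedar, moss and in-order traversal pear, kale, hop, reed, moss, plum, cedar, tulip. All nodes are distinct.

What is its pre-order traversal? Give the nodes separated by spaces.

moss pear kale hop reed cedar plum tulip

The last element of post-order is the root; it splits in-order into left and right subtrees.
Root moss: left subtree has 4 nodes {pear, kale, hop, reed}, right has 3 {plum, cedar, tulip}.
  Root pear: left subtree has 0 nodes { }, right has 3 {kale, hop, reed}.
    Root kale: left subtree has 0 nodes { }, right has 2 {hop, reed}.
      Root hop: left subtree has 0 nodes { }, right has 1 {reed}.
  Root cedar: left subtree has 1 node {plum}, right has 1 {tulip}.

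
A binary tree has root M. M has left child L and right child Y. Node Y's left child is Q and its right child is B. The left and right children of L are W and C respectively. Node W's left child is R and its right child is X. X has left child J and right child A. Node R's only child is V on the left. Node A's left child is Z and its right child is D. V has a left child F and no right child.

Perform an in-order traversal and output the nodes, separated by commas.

F, V, R, W, J, X, Z, A, D, L, C, M, Q, Y, B

In-order visits the left subtree, then the node, then the right subtree.
At M: go left to L.
  At L: go left to W.
    At W: go left to R.
      At R: go left to V.
        At V: go left to F.
          F is a leaf — visit F.
        Visit V.
        At V: no right child.
      Visit R.
      At R: no right child.
    Visit W.
    At W: go right to X.
      At X: go left to J.
        J is a leaf — visit J.
      Visit X.
      At X: go right to A.
        At A: go left to Z.
          Z is a leaf — visit Z.
        Visit A.
        At A: go right to D.
          D is a leaf — visit D.
  Visit L.
  At L: go right to C.
    C is a leaf — visit C.
Visit M.
At M: go right to Y.
  At Y: go left to Q.
    Q is a leaf — visit Q.
  Visit Y.
  At Y: go right to B.
    B is a leaf — visit B.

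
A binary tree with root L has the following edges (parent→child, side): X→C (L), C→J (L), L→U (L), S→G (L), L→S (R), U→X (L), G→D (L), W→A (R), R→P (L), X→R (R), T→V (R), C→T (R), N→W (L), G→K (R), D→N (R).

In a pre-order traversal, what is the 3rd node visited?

X

Pre-order visits the node, then its left subtree, then its right subtree.
Visit L.
At L: go left to U.
  Visit U.
  At U: go left to X.
    Visit X.
    At X: go left to C.
      Visit C.
      At C: go left to J.
        J is a leaf — visit J.
      At C: go right to T.
        Visit T.
        At T: no left child.
        At T: go right to V.
          V is a leaf — visit V.
    At X: go right to R.
      Visit R.
      At R: go left to P.
        P is a leaf — visit P.
      At R: no right child.
  At U: no right child.
At L: go right to S.
  Visit S.
  At S: go left to G.
    Visit G.
    At G: go left to D.
      Visit D.
      At D: no left child.
      At D: go right to N.
        Visit N.
        At N: go left to W.
          Visit W.
          At W: no left child.
          At W: go right to A.
            A is a leaf — visit A.
        At N: no right child.
    At G: go right to K.
      K is a leaf — visit K.
  At S: no right child.
Full pre-order sequence: L, U, X, C, J, T, V, R, P, S, G, D, N, W, A, K.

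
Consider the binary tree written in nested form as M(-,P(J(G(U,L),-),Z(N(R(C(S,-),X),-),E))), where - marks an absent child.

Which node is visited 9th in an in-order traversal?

R

In-order visits the left subtree, then the node, then the right subtree.
At M: no left child.
Visit M.
At M: go right to P.
  At P: go left to J.
    At J: go left to G.
      At G: go left to U.
        U is a leaf — visit U.
      Visit G.
      At G: go right to L.
        L is a leaf — visit L.
    Visit J.
    At J: no right child.
  Visit P.
  At P: go right to Z.
    At Z: go left to N.
      At N: go left to R.
        At R: go left to C.
          At C: go left to S.
            S is a leaf — visit S.
          Visit C.
          At C: no right child.
        Visit R.
        At R: go right to X.
          X is a leaf — visit X.
      Visit N.
      At N: no right child.
    Visit Z.
    At Z: go right to E.
      E is a leaf — visit E.
Full in-order sequence: M, U, G, L, J, P, S, C, R, X, N, Z, E.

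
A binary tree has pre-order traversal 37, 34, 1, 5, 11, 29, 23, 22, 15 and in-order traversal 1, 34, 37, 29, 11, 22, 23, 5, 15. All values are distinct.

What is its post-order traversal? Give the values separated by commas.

The first element of pre-order is the root; it splits in-order into left and right subtrees.
Root 37: left subtree has 2 nodes {1, 34}, right has 6 {29, 11, 22, 23, 5, 15}.
  Root 34: left subtree has 1 node {1}, right has 0 { }.
  Root 5: left subtree has 4 nodes {29, 11, 22, 23}, right has 1 {15}.
    Root 11: left subtree has 1 node {29}, right has 2 {22, 23}.
      Root 23: left subtree has 1 node {22}, right has 0 { }.

1, 34, 29, 22, 23, 11, 15, 5, 37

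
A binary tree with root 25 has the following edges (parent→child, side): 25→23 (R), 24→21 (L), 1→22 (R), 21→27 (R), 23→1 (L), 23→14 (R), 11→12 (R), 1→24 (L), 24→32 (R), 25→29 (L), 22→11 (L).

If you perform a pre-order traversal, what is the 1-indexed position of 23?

Pre-order visits the node, then its left subtree, then its right subtree.
Visit 25.
At 25: go left to 29.
  29 is a leaf — visit 29.
At 25: go right to 23.
  Visit 23.
  At 23: go left to 1.
    Visit 1.
    At 1: go left to 24.
      Visit 24.
      At 24: go left to 21.
        Visit 21.
        At 21: no left child.
        At 21: go right to 27.
          27 is a leaf — visit 27.
      At 24: go right to 32.
        32 is a leaf — visit 32.
    At 1: go right to 22.
      Visit 22.
      At 22: go left to 11.
        Visit 11.
        At 11: no left child.
        At 11: go right to 12.
          12 is a leaf — visit 12.
      At 22: no right child.
  At 23: go right to 14.
    14 is a leaf — visit 14.
Full pre-order sequence: 25, 29, 23, 1, 24, 21, 27, 32, 22, 11, 12, 14.

3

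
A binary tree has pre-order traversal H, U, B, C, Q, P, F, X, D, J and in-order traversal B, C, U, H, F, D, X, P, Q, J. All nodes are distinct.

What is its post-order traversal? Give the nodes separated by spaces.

C B U D X F P J Q H

The first element of pre-order is the root; it splits in-order into left and right subtrees.
Root H: left subtree has 3 nodes {B, C, U}, right has 6 {F, D, X, P, Q, J}.
  Root U: left subtree has 2 nodes {B, C}, right has 0 { }.
    Root B: left subtree has 0 nodes { }, right has 1 {C}.
  Root Q: left subtree has 4 nodes {F, D, X, P}, right has 1 {J}.
    Root P: left subtree has 3 nodes {F, D, X}, right has 0 { }.
      Root F: left subtree has 0 nodes { }, right has 2 {D, X}.
        Root X: left subtree has 1 node {D}, right has 0 { }.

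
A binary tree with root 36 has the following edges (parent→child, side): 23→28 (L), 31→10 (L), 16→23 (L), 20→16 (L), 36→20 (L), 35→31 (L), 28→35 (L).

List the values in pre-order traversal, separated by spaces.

36 20 16 23 28 35 31 10

Pre-order visits the node, then its left subtree, then its right subtree.
Visit 36.
At 36: go left to 20.
  Visit 20.
  At 20: go left to 16.
    Visit 16.
    At 16: go left to 23.
      Visit 23.
      At 23: go left to 28.
        Visit 28.
        At 28: go left to 35.
          Visit 35.
          At 35: go left to 31.
            Visit 31.
            At 31: go left to 10.
              10 is a leaf — visit 10.
            At 31: no right child.
          At 35: no right child.
        At 28: no right child.
      At 23: no right child.
    At 16: no right child.
  At 20: no right child.
At 36: no right child.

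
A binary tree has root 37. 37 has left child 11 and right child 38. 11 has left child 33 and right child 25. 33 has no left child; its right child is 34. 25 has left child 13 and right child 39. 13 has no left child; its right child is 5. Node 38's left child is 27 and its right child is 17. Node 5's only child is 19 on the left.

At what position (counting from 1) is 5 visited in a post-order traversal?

Post-order visits the left subtree, then the right subtree, then the node.
At 37: go left to 11.
  At 11: go left to 33.
    At 33: no left child.
    At 33: go right to 34.
      34 is a leaf — visit 34.
    Visit 33.
  At 11: go right to 25.
    At 25: go left to 13.
      At 13: no left child.
      At 13: go right to 5.
        At 5: go left to 19.
          19 is a leaf — visit 19.
        At 5: no right child.
        Visit 5.
      Visit 13.
    At 25: go right to 39.
      39 is a leaf — visit 39.
    Visit 25.
  Visit 11.
At 37: go right to 38.
  At 38: go left to 27.
    27 is a leaf — visit 27.
  At 38: go right to 17.
    17 is a leaf — visit 17.
  Visit 38.
Visit 37.
Full post-order sequence: 34, 33, 19, 5, 13, 39, 25, 11, 27, 17, 38, 37.

4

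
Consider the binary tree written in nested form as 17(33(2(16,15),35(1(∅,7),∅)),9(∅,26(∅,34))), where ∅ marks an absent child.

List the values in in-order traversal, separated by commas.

In-order visits the left subtree, then the node, then the right subtree.
At 17: go left to 33.
  At 33: go left to 2.
    At 2: go left to 16.
      16 is a leaf — visit 16.
    Visit 2.
    At 2: go right to 15.
      15 is a leaf — visit 15.
  Visit 33.
  At 33: go right to 35.
    At 35: go left to 1.
      At 1: no left child.
      Visit 1.
      At 1: go right to 7.
        7 is a leaf — visit 7.
    Visit 35.
    At 35: no right child.
Visit 17.
At 17: go right to 9.
  At 9: no left child.
  Visit 9.
  At 9: go right to 26.
    At 26: no left child.
    Visit 26.
    At 26: go right to 34.
      34 is a leaf — visit 34.

16, 2, 15, 33, 1, 7, 35, 17, 9, 26, 34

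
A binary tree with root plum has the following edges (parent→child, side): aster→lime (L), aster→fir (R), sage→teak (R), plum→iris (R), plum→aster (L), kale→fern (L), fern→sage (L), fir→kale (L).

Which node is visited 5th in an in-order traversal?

fern

In-order visits the left subtree, then the node, then the right subtree.
At plum: go left to aster.
  At aster: go left to lime.
    lime is a leaf — visit lime.
  Visit aster.
  At aster: go right to fir.
    At fir: go left to kale.
      At kale: go left to fern.
        At fern: go left to sage.
          At sage: no left child.
          Visit sage.
          At sage: go right to teak.
            teak is a leaf — visit teak.
        Visit fern.
        At fern: no right child.
      Visit kale.
      At kale: no right child.
    Visit fir.
    At fir: no right child.
Visit plum.
At plum: go right to iris.
  iris is a leaf — visit iris.
Full in-order sequence: lime, aster, sage, teak, fern, kale, fir, plum, iris.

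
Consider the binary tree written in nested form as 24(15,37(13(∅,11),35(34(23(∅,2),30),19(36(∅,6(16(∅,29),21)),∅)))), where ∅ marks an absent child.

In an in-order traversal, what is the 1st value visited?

In-order visits the left subtree, then the node, then the right subtree.
At 24: go left to 15.
  15 is a leaf — visit 15.
Visit 24.
At 24: go right to 37.
  At 37: go left to 13.
    At 13: no left child.
    Visit 13.
    At 13: go right to 11.
      11 is a leaf — visit 11.
  Visit 37.
  At 37: go right to 35.
    At 35: go left to 34.
      At 34: go left to 23.
        At 23: no left child.
        Visit 23.
        At 23: go right to 2.
          2 is a leaf — visit 2.
      Visit 34.
      At 34: go right to 30.
        30 is a leaf — visit 30.
    Visit 35.
    At 35: go right to 19.
      At 19: go left to 36.
        At 36: no left child.
        Visit 36.
        At 36: go right to 6.
          At 6: go left to 16.
            At 16: no left child.
            Visit 16.
            At 16: go right to 29.
              29 is a leaf — visit 29.
          Visit 6.
          At 6: go right to 21.
            21 is a leaf — visit 21.
      Visit 19.
      At 19: no right child.
Full in-order sequence: 15, 24, 13, 11, 37, 23, 2, 34, 30, 35, 36, 16, 29, 6, 21, 19.

15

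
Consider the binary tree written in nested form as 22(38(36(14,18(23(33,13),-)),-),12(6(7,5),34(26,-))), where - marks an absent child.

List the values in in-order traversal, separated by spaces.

In-order visits the left subtree, then the node, then the right subtree.
At 22: go left to 38.
  At 38: go left to 36.
    At 36: go left to 14.
      14 is a leaf — visit 14.
    Visit 36.
    At 36: go right to 18.
      At 18: go left to 23.
        At 23: go left to 33.
          33 is a leaf — visit 33.
        Visit 23.
        At 23: go right to 13.
          13 is a leaf — visit 13.
      Visit 18.
      At 18: no right child.
  Visit 38.
  At 38: no right child.
Visit 22.
At 22: go right to 12.
  At 12: go left to 6.
    At 6: go left to 7.
      7 is a leaf — visit 7.
    Visit 6.
    At 6: go right to 5.
      5 is a leaf — visit 5.
  Visit 12.
  At 12: go right to 34.
    At 34: go left to 26.
      26 is a leaf — visit 26.
    Visit 34.
    At 34: no right child.

14 36 33 23 13 18 38 22 7 6 5 12 26 34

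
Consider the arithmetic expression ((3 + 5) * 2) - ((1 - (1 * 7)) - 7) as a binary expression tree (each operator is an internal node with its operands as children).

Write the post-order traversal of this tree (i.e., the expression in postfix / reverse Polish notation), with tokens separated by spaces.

Post-order on an expression tree gives postfix notation: for each operator, emit left operand, right operand, then the operator.

3 5 + 2 * 1 1 7 * - 7 - -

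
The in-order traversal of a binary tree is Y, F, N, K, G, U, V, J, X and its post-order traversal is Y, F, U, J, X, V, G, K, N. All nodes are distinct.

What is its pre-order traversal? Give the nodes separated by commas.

N, F, Y, K, G, V, U, X, J

The last element of post-order is the root; it splits in-order into left and right subtrees.
Root N: left subtree has 2 nodes {Y, F}, right has 6 {K, G, U, V, J, X}.
  Root F: left subtree has 1 node {Y}, right has 0 { }.
  Root K: left subtree has 0 nodes { }, right has 5 {G, U, V, J, X}.
    Root G: left subtree has 0 nodes { }, right has 4 {U, V, J, X}.
      Root V: left subtree has 1 node {U}, right has 2 {J, X}.
        Root X: left subtree has 1 node {J}, right has 0 { }.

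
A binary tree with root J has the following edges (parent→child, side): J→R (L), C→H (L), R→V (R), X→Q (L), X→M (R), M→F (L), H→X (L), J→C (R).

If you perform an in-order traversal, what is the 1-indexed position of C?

In-order visits the left subtree, then the node, then the right subtree.
At J: go left to R.
  At R: no left child.
  Visit R.
  At R: go right to V.
    V is a leaf — visit V.
Visit J.
At J: go right to C.
  At C: go left to H.
    At H: go left to X.
      At X: go left to Q.
        Q is a leaf — visit Q.
      Visit X.
      At X: go right to M.
        At M: go left to F.
          F is a leaf — visit F.
        Visit M.
        At M: no right child.
    Visit H.
    At H: no right child.
  Visit C.
  At C: no right child.
Full in-order sequence: R, V, J, Q, X, F, M, H, C.

9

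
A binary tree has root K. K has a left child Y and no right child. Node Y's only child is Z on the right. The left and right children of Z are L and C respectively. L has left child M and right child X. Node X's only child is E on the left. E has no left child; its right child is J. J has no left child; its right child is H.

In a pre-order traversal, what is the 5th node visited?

M

Pre-order visits the node, then its left subtree, then its right subtree.
Visit K.
At K: go left to Y.
  Visit Y.
  At Y: no left child.
  At Y: go right to Z.
    Visit Z.
    At Z: go left to L.
      Visit L.
      At L: go left to M.
        M is a leaf — visit M.
      At L: go right to X.
        Visit X.
        At X: go left to E.
          Visit E.
          At E: no left child.
          At E: go right to J.
            Visit J.
            At J: no left child.
            At J: go right to H.
              H is a leaf — visit H.
        At X: no right child.
    At Z: go right to C.
      C is a leaf — visit C.
At K: no right child.
Full pre-order sequence: K, Y, Z, L, M, X, E, J, H, C.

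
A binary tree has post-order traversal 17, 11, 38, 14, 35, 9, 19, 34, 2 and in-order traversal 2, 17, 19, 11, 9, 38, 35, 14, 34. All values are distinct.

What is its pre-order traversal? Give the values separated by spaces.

2 34 19 17 9 11 35 38 14

The last element of post-order is the root; it splits in-order into left and right subtrees.
Root 2: left subtree has 0 nodes { }, right has 8 {17, 19, 11, 9, 38, 35, 14, 34}.
  Root 34: left subtree has 7 nodes {17, 19, 11, 9, 38, 35, 14}, right has 0 { }.
    Root 19: left subtree has 1 node {17}, right has 5 {11, 9, 38, 35, 14}.
      Root 9: left subtree has 1 node {11}, right has 3 {38, 35, 14}.
        Root 35: left subtree has 1 node {38}, right has 1 {14}.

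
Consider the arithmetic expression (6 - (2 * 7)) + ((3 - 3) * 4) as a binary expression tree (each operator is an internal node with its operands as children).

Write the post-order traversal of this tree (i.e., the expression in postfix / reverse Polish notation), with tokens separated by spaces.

Post-order on an expression tree gives postfix notation: for each operator, emit left operand, right operand, then the operator.

6 2 7 * - 3 3 - 4 * +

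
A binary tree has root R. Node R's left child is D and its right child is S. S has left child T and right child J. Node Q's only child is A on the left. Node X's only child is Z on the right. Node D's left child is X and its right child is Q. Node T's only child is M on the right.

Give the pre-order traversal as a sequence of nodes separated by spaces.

Pre-order visits the node, then its left subtree, then its right subtree.
Visit R.
At R: go left to D.
  Visit D.
  At D: go left to X.
    Visit X.
    At X: no left child.
    At X: go right to Z.
      Z is a leaf — visit Z.
  At D: go right to Q.
    Visit Q.
    At Q: go left to A.
      A is a leaf — visit A.
    At Q: no right child.
At R: go right to S.
  Visit S.
  At S: go left to T.
    Visit T.
    At T: no left child.
    At T: go right to M.
      M is a leaf — visit M.
  At S: go right to J.
    J is a leaf — visit J.

R D X Z Q A S T M J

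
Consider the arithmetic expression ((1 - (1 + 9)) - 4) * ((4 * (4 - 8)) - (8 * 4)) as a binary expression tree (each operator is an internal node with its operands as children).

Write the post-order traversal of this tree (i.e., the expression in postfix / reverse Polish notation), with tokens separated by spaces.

Post-order on an expression tree gives postfix notation: for each operator, emit left operand, right operand, then the operator.

1 1 9 + - 4 - 4 4 8 - * 8 4 * - *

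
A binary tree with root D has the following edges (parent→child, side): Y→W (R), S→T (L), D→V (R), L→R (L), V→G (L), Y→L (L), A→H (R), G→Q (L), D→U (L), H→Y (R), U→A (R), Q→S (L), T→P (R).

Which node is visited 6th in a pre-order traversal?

L

Pre-order visits the node, then its left subtree, then its right subtree.
Visit D.
At D: go left to U.
  Visit U.
  At U: no left child.
  At U: go right to A.
    Visit A.
    At A: no left child.
    At A: go right to H.
      Visit H.
      At H: no left child.
      At H: go right to Y.
        Visit Y.
        At Y: go left to L.
          Visit L.
          At L: go left to R.
            R is a leaf — visit R.
          At L: no right child.
        At Y: go right to W.
          W is a leaf — visit W.
At D: go right to V.
  Visit V.
  At V: go left to G.
    Visit G.
    At G: go left to Q.
      Visit Q.
      At Q: go left to S.
        Visit S.
        At S: go left to T.
          Visit T.
          At T: no left child.
          At T: go right to P.
            P is a leaf — visit P.
        At S: no right child.
      At Q: no right child.
    At G: no right child.
  At V: no right child.
Full pre-order sequence: D, U, A, H, Y, L, R, W, V, G, Q, S, T, P.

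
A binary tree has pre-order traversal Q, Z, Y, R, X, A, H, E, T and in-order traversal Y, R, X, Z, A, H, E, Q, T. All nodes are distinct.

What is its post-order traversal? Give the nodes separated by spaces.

The first element of pre-order is the root; it splits in-order into left and right subtrees.
Root Q: left subtree has 7 nodes {Y, R, X, Z, A, H, E}, right has 1 {T}.
  Root Z: left subtree has 3 nodes {Y, R, X}, right has 3 {A, H, E}.
    Root Y: left subtree has 0 nodes { }, right has 2 {R, X}.
      Root R: left subtree has 0 nodes { }, right has 1 {X}.
    Root A: left subtree has 0 nodes { }, right has 2 {H, E}.
      Root H: left subtree has 0 nodes { }, right has 1 {E}.

X R Y E H A Z T Q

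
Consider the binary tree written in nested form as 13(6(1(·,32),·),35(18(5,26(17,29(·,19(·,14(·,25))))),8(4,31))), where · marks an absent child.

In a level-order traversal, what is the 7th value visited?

Level-order visits nodes level by level from the root, left to right within each level.
Level 0: 13
Level 1: 6, 35
Level 2: 1, 18, 8
Level 3: 32, 5, 26, 4, 31
Level 4: 17, 29
Level 5: 19
Level 6: 14
Level 7: 25
Full level-order sequence: 13, 6, 35, 1, 18, 8, 32, 5, 26, 4, 31, 17, 29, 19, 14, 25.

32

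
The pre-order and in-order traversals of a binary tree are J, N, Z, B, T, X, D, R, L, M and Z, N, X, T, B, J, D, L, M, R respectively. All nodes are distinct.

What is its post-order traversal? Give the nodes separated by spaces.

Z X T B N M L R D J

The first element of pre-order is the root; it splits in-order into left and right subtrees.
Root J: left subtree has 5 nodes {Z, N, X, T, B}, right has 4 {D, L, M, R}.
  Root N: left subtree has 1 node {Z}, right has 3 {X, T, B}.
    Root B: left subtree has 2 nodes {X, T}, right has 0 { }.
      Root T: left subtree has 1 node {X}, right has 0 { }.
  Root D: left subtree has 0 nodes { }, right has 3 {L, M, R}.
    Root R: left subtree has 2 nodes {L, M}, right has 0 { }.
      Root L: left subtree has 0 nodes { }, right has 1 {M}.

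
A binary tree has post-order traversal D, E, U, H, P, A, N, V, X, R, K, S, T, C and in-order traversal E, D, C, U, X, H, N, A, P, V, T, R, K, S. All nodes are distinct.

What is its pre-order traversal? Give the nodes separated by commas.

The last element of post-order is the root; it splits in-order into left and right subtrees.
Root C: left subtree has 2 nodes {E, D}, right has 11 {U, X, H, N, A, P, V, T, R, K, S}.
  Root E: left subtree has 0 nodes { }, right has 1 {D}.
  Root T: left subtree has 7 nodes {U, X, H, N, A, P, V}, right has 3 {R, K, S}.
    Root X: left subtree has 1 node {U}, right has 5 {H, N, A, P, V}.
      Root V: left subtree has 4 nodes {H, N, A, P}, right has 0 { }.
        Root N: left subtree has 1 node {H}, right has 2 {A, P}.
          Root A: left subtree has 0 nodes { }, right has 1 {P}.
    Root S: left subtree has 2 nodes {R, K}, right has 0 { }.
      Root K: left subtree has 1 node {R}, right has 0 { }.

C, E, D, T, X, U, V, N, H, A, P, S, K, R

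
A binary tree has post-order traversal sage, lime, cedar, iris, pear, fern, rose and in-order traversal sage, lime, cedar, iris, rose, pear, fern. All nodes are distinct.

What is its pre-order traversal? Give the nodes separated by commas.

rose, iris, cedar, lime, sage, fern, pear

The last element of post-order is the root; it splits in-order into left and right subtrees.
Root rose: left subtree has 4 nodes {sage, lime, cedar, iris}, right has 2 {pear, fern}.
  Root iris: left subtree has 3 nodes {sage, lime, cedar}, right has 0 { }.
    Root cedar: left subtree has 2 nodes {sage, lime}, right has 0 { }.
      Root lime: left subtree has 1 node {sage}, right has 0 { }.
  Root fern: left subtree has 1 node {pear}, right has 0 { }.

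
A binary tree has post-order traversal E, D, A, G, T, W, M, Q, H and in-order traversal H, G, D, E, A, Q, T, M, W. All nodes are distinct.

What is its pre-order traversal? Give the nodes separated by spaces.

H Q G A D E M T W

The last element of post-order is the root; it splits in-order into left and right subtrees.
Root H: left subtree has 0 nodes { }, right has 8 {G, D, E, A, Q, T, M, W}.
  Root Q: left subtree has 4 nodes {G, D, E, A}, right has 3 {T, M, W}.
    Root G: left subtree has 0 nodes { }, right has 3 {D, E, A}.
      Root A: left subtree has 2 nodes {D, E}, right has 0 { }.
        Root D: left subtree has 0 nodes { }, right has 1 {E}.
    Root M: left subtree has 1 node {T}, right has 1 {W}.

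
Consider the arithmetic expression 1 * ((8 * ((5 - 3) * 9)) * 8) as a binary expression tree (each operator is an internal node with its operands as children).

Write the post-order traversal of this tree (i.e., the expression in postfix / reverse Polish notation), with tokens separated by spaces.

1 8 5 3 - 9 * * 8 * *

Post-order on an expression tree gives postfix notation: for each operator, emit left operand, right operand, then the operator.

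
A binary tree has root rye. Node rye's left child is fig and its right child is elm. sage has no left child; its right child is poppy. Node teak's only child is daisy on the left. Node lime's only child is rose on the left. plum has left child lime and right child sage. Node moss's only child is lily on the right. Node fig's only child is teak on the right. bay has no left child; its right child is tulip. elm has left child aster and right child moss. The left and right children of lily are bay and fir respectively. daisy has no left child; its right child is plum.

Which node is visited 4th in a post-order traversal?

sage

Post-order visits the left subtree, then the right subtree, then the node.
At rye: go left to fig.
  At fig: no left child.
  At fig: go right to teak.
    At teak: go left to daisy.
      At daisy: no left child.
      At daisy: go right to plum.
        At plum: go left to lime.
          At lime: go left to rose.
            rose is a leaf — visit rose.
          At lime: no right child.
          Visit lime.
        At plum: go right to sage.
          At sage: no left child.
          At sage: go right to poppy.
            poppy is a leaf — visit poppy.
          Visit sage.
        Visit plum.
      Visit daisy.
    At teak: no right child.
    Visit teak.
  Visit fig.
At rye: go right to elm.
  At elm: go left to aster.
    aster is a leaf — visit aster.
  At elm: go right to moss.
    At moss: no left child.
    At moss: go right to lily.
      At lily: go left to bay.
        At bay: no left child.
        At bay: go right to tulip.
          tulip is a leaf — visit tulip.
        Visit bay.
      At lily: go right to fir.
        fir is a leaf — visit fir.
      Visit lily.
    Visit moss.
  Visit elm.
Visit rye.
Full post-order sequence: rose, lime, poppy, sage, plum, daisy, teak, fig, aster, tulip, bay, fir, lily, moss, elm, rye.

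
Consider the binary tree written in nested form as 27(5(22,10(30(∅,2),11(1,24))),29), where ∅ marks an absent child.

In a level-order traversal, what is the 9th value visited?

Level-order visits nodes level by level from the root, left to right within each level.
Level 0: 27
Level 1: 5, 29
Level 2: 22, 10
Level 3: 30, 11
Level 4: 2, 1, 24
Full level-order sequence: 27, 5, 29, 22, 10, 30, 11, 2, 1, 24.

1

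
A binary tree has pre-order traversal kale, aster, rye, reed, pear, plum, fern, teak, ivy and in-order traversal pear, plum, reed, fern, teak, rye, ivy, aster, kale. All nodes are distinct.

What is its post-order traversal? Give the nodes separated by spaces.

The first element of pre-order is the root; it splits in-order into left and right subtrees.
Root kale: left subtree has 8 nodes {pear, plum, reed, fern, teak, rye, ivy, aster}, right has 0 { }.
  Root aster: left subtree has 7 nodes {pear, plum, reed, fern, teak, rye, ivy}, right has 0 { }.
    Root rye: left subtree has 5 nodes {pear, plum, reed, fern, teak}, right has 1 {ivy}.
      Root reed: left subtree has 2 nodes {pear, plum}, right has 2 {fern, teak}.
        Root pear: left subtree has 0 nodes { }, right has 1 {plum}.
        Root fern: left subtree has 0 nodes { }, right has 1 {teak}.

plum pear teak fern reed ivy rye aster kale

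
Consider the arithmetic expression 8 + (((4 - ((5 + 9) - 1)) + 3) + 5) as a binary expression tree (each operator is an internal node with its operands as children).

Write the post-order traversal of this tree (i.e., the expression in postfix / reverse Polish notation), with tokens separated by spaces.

8 4 5 9 + 1 - - 3 + 5 + +

Post-order on an expression tree gives postfix notation: for each operator, emit left operand, right operand, then the operator.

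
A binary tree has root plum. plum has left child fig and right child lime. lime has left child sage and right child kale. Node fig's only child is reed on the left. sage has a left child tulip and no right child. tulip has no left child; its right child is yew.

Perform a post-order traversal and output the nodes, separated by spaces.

reed fig yew tulip sage kale lime plum

Post-order visits the left subtree, then the right subtree, then the node.
At plum: go left to fig.
  At fig: go left to reed.
    reed is a leaf — visit reed.
  At fig: no right child.
  Visit fig.
At plum: go right to lime.
  At lime: go left to sage.
    At sage: go left to tulip.
      At tulip: no left child.
      At tulip: go right to yew.
        yew is a leaf — visit yew.
      Visit tulip.
    At sage: no right child.
    Visit sage.
  At lime: go right to kale.
    kale is a leaf — visit kale.
  Visit lime.
Visit plum.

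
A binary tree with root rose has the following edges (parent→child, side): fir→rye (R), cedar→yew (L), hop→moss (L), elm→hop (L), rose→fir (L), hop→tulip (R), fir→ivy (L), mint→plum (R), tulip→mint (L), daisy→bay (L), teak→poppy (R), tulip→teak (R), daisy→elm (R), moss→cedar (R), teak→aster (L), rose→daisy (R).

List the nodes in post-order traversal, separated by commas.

ivy, rye, fir, bay, yew, cedar, moss, plum, mint, aster, poppy, teak, tulip, hop, elm, daisy, rose

Post-order visits the left subtree, then the right subtree, then the node.
At rose: go left to fir.
  At fir: go left to ivy.
    ivy is a leaf — visit ivy.
  At fir: go right to rye.
    rye is a leaf — visit rye.
  Visit fir.
At rose: go right to daisy.
  At daisy: go left to bay.
    bay is a leaf — visit bay.
  At daisy: go right to elm.
    At elm: go left to hop.
      At hop: go left to moss.
        At moss: no left child.
        At moss: go right to cedar.
          At cedar: go left to yew.
            yew is a leaf — visit yew.
          At cedar: no right child.
          Visit cedar.
        Visit moss.
      At hop: go right to tulip.
        At tulip: go left to mint.
          At mint: no left child.
          At mint: go right to plum.
            plum is a leaf — visit plum.
          Visit mint.
        At tulip: go right to teak.
          At teak: go left to aster.
            aster is a leaf — visit aster.
          At teak: go right to poppy.
            poppy is a leaf — visit poppy.
          Visit teak.
        Visit tulip.
      Visit hop.
    At elm: no right child.
    Visit elm.
  Visit daisy.
Visit rose.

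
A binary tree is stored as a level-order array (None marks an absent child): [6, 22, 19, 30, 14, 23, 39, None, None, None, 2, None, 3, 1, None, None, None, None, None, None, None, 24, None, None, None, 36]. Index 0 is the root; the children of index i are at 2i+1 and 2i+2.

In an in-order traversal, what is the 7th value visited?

In-order visits the left subtree, then the node, then the right subtree.
At 6: go left to 22.
  At 22: go left to 30.
    30 is a leaf — visit 30.
  Visit 22.
  At 22: go right to 14.
    At 14: no left child.
    Visit 14.
    At 14: go right to 2.
      At 2: go left to 24.
        24 is a leaf — visit 24.
      Visit 2.
      At 2: no right child.
Visit 6.
At 6: go right to 19.
  At 19: go left to 23.
    At 23: no left child.
    Visit 23.
    At 23: go right to 3.
      At 3: go left to 36.
        36 is a leaf — visit 36.
      Visit 3.
      At 3: no right child.
  Visit 19.
  At 19: go right to 39.
    At 39: go left to 1.
      1 is a leaf — visit 1.
    Visit 39.
    At 39: no right child.
Full in-order sequence: 30, 22, 14, 24, 2, 6, 23, 36, 3, 19, 1, 39.

23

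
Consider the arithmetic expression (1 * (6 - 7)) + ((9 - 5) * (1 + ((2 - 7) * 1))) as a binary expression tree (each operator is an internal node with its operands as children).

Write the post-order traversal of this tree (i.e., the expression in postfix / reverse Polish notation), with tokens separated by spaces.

1 6 7 - * 9 5 - 1 2 7 - 1 * + * +

Post-order on an expression tree gives postfix notation: for each operator, emit left operand, right operand, then the operator.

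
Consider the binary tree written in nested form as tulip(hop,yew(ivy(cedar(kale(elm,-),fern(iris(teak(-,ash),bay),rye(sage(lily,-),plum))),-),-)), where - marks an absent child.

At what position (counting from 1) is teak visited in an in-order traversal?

6

In-order visits the left subtree, then the node, then the right subtree.
At tulip: go left to hop.
  hop is a leaf — visit hop.
Visit tulip.
At tulip: go right to yew.
  At yew: go left to ivy.
    At ivy: go left to cedar.
      At cedar: go left to kale.
        At kale: go left to elm.
          elm is a leaf — visit elm.
        Visit kale.
        At kale: no right child.
      Visit cedar.
      At cedar: go right to fern.
        At fern: go left to iris.
          At iris: go left to teak.
            At teak: no left child.
            Visit teak.
            At teak: go right to ash.
              ash is a leaf — visit ash.
          Visit iris.
          At iris: go right to bay.
            bay is a leaf — visit bay.
        Visit fern.
        At fern: go right to rye.
          At rye: go left to sage.
            At sage: go left to lily.
              lily is a leaf — visit lily.
            Visit sage.
            At sage: no right child.
          Visit rye.
          At rye: go right to plum.
            plum is a leaf — visit plum.
    Visit ivy.
    At ivy: no right child.
  Visit yew.
  At yew: no right child.
Full in-order sequence: hop, tulip, elm, kale, cedar, teak, ash, iris, bay, fern, lily, sage, rye, plum, ivy, yew.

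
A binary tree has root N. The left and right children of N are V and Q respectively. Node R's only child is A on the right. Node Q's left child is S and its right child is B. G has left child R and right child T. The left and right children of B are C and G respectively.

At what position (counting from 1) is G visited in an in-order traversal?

9

In-order visits the left subtree, then the node, then the right subtree.
At N: go left to V.
  V is a leaf — visit V.
Visit N.
At N: go right to Q.
  At Q: go left to S.
    S is a leaf — visit S.
  Visit Q.
  At Q: go right to B.
    At B: go left to C.
      C is a leaf — visit C.
    Visit B.
    At B: go right to G.
      At G: go left to R.
        At R: no left child.
        Visit R.
        At R: go right to A.
          A is a leaf — visit A.
      Visit G.
      At G: go right to T.
        T is a leaf — visit T.
Full in-order sequence: V, N, S, Q, C, B, R, A, G, T.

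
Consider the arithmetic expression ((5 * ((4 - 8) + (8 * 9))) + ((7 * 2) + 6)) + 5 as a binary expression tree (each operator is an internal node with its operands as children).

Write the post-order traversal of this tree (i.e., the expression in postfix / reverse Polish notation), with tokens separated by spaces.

Post-order on an expression tree gives postfix notation: for each operator, emit left operand, right operand, then the operator.

5 4 8 - 8 9 * + * 7 2 * 6 + + 5 +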